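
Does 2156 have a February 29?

Yes

2156 is a leap year.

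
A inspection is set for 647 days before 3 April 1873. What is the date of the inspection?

26 June 1871

Count 647 days before April 3, 1873:
Day-of-year of June 26, 1871: 177.
Day-of-year of April 3, 1873: 93.
1871 has 365 days, so 365 − 177 = 188 days remain in 1871.
Full years: 1872: 366. Sum = 366.
Total: 188 + 366 + 93 = 647 days.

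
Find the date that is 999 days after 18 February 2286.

13 November 2288

Count 999 days after February 18, 2286:
February 18, 2286 → February 18, 2287: 365 days.
February 18, 2287 → February 18, 2288: 365 days.
February 2288: 29 − 18 = 11 days remain (2288 is a leap year, so February has 29 days).
Then March (31), April (30), May (31), June (30), July (31), August (31), September (30), October (31): 31 + 30 + 31 + 30 + 31 + 31 + 30 + 31 = 245 days.
November 1–13, 2288: 13 days.
Residual: 269 days.
Total: 999 days.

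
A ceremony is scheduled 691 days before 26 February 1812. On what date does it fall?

6 April 1810

Count 691 days before February 26, 1812:
April 6, 1810 → April 6, 1811: 365 days.
April 1811: 30 − 6 = 24 days remain.
Then 9 full months totalling 276 days.
February 1–26, 1812: 26 days (1812 is a leap year).
Residual: 326 days.
Total: 691 days.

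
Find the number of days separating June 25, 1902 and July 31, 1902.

June 1902: 30 − 25 = 5 days remain.
July 1–31, 1902: 31 days.
Total: 5 + 31 = 36 days.

36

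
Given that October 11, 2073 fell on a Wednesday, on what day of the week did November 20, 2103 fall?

Tuesday

From October 11, 2073 to October 11, 2103: 30 years, of which 6 contain a Feb 29 — 24×365 + 6×366 = 10956 days.
(2100 is not a leap year (divisible by 100 but not 400).)
October 2103: 31 − 11 = 20 days remain.
November 1–20, 2103: 20 days.
Residual: 40 days.
Total: 10996 days.
10996 mod 7 = 6, so 6 days after Wednesday is Tuesday.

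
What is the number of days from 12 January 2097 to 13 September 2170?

From January 12, 2097 to January 12, 2170: 73 years, of which 17 contain a Feb 29 — 56×365 + 17×366 = 26662 days.
(2100 is not a leap year (divisible by 100 but not 400).)
January 2170: 31 − 12 = 19 days remain.
Then February 2170 (28), March (31), April (30), May (31), June (30), July (31), August (31): 28 + 31 + 30 + 31 + 30 + 31 + 31 = 212 days.
September 1–13, 2170: 13 days.
Residual: 244 days.
Total: 26906 days.

26906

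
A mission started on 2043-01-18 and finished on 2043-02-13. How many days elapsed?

26

January 2043: 31 − 18 = 13 days remain.
February 1–13, 2043: 13 days (2043 is not a leap year).
Total: 13 + 13 = 26 days.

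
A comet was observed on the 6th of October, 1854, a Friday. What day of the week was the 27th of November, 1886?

Day-of-year of October 6, 1854: 279.
Day-of-year of November 27, 1886: 331.
1854 has 365 days, so 365 − 279 = 86 days remain in 1854.
Full years 1855–1885: 23 common + 8 leap = 23×365 + 8×366 = 11323 days.
Total: 86 + 11323 + 331 = 11740 days.
11740 mod 7 = 1, so 1 day after Friday is Saturday.

Saturday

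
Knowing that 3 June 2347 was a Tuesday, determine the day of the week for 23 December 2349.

Friday

June 3, 2347 → June 3, 2348: 366 days (2348 is a leap year).
June 3, 2348 → June 3, 2349: 365 days.
June 2349: 30 − 3 = 27 days remain.
Then July (31), August (31), September (30), October (31), November (30): 31 + 31 + 30 + 31 + 30 = 153 days.
December 1–23, 2349: 23 days.
Residual: 203 days.
Total: 934 days.
934 mod 7 = 3, so 3 days after Tuesday is Friday.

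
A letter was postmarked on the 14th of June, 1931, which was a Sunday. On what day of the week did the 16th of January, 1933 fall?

June 14, 1931 → June 14, 1932: 366 days (1932 is a leap year).
June 1932: 30 − 14 = 16 days remain.
Then July (31), August (31), September (30), October (31), November (30), December (31): 31 + 31 + 30 + 31 + 30 + 31 = 184 days.
January 1–16, 1933: 16 days.
Residual: 216 days.
Total: 582 days.
582 mod 7 = 1, so 1 day after Sunday is Monday.

Monday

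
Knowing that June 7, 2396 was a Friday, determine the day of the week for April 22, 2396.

Monday

Count forward from the earlier date (April 22, 2396) to the later (June 7, 2396):
April 2396: 30 − 22 = 8 days remain.
Then May (31): 31 days.
June 1–7, 2396: 7 days.
Total: 8 + 31 + 7 = 46 days.
46 mod 7 = 4, so 4 days before Friday is Monday.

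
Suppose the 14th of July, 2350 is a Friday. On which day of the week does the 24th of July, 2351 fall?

July 14, 2350 → July 14, 2351: 365 days.
Within July 2351: 24 − 14 = 10 days.
Total: 375 days.
375 mod 7 = 4, so 4 days after Friday is Tuesday.

Tuesday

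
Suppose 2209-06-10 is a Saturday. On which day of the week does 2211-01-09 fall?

Wednesday

June 2209: 30 − 10 = 20 days remain.
Then 18 full months totalling 549 days.
January 1–9, 2211: 9 days.
Total: 20 + 549 + 9 = 578 days.
578 mod 7 = 4, so 4 days after Saturday is Wednesday.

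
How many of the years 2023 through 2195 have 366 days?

Years divisible by 4: 2024, 2028, …, 2192 — 43 in all.
Of these, 2100 is divisible by 100 but not 400, so not leap.
Leap years: 43 − 1 = 42.

42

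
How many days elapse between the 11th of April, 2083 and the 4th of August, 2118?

12898

Day-of-year of April 11, 2083: 101.
Day-of-year of August 4, 2118: 216.
2083 has 365 days, so 365 − 101 = 264 days remain in 2083.
Full years 2084–2117: 26 common + 8 leap = 26×365 + 8×366 = 12418 days.
Total: 264 + 12418 + 216 = 12898 days.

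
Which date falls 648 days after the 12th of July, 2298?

the 21st of April, 2300

Count 648 days after July 12, 2298:
July 2298: 31 − 12 = 19 days remain.
Then 20 full months totalling 608 days.
April 1–21, 2300: 21 days.
Total: 19 + 608 + 21 = 648 days.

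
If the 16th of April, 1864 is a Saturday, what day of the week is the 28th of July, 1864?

April 1864: 30 − 16 = 14 days remain.
Then May (31), June (30): 31 + 30 = 61 days.
July 1–28, 1864: 28 days.
Total: 14 + 61 + 28 = 103 days.
103 mod 7 = 5, so 5 days after Saturday is Thursday.

Thursday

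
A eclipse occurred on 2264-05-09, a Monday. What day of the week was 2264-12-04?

May 2264: 31 − 9 = 22 days remain.
Then June (30), July (31), August (31), September (30), October (31), November (30): 30 + 31 + 31 + 30 + 31 + 30 = 183 days.
December 1–4, 2264: 4 days.
Total: 22 + 183 + 4 = 209 days.
209 mod 7 = 6, so 6 days after Monday is Sunday.

Sunday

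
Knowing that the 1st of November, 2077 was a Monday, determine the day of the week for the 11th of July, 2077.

Sunday

Count forward from the earlier date (July 11, 2077) to the later (November 1, 2077):
July 2077: 31 − 11 = 20 days remain.
Then August (31), September (30), October (31): 31 + 30 + 31 = 92 days.
November 1, 2077: 1 day.
Total: 20 + 92 + 1 = 113 days.
113 mod 7 = 1, so 1 day before Monday is Sunday.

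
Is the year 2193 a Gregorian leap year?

No

2193 is not a leap year.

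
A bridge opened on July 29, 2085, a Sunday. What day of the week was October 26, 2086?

Saturday

July 2085: 31 − 29 = 2 days remain.
Then 14 full months totalling 426 days.
October 1–26, 2086: 26 days.
Total: 2 + 426 + 26 = 454 days.
454 mod 7 = 6, so 6 days after Sunday is Saturday.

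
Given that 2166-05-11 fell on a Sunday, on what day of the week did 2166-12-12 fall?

Friday

May 2166: 31 − 11 = 20 days remain.
Then June (30), July (31), August (31), September (30), October (31), November (30): 30 + 31 + 31 + 30 + 31 + 30 = 183 days.
December 1–12, 2166: 12 days.
Total: 20 + 183 + 12 = 215 days.
215 mod 7 = 5, so 5 days after Sunday is Friday.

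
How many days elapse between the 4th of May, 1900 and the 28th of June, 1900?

May 1900: 31 − 4 = 27 days remain.
June 1–28, 1900: 28 days.
Total: 27 + 28 = 55 days.

55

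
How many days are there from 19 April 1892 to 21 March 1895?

1066

Day-of-year of April 19, 1892: 110.
Day-of-year of March 21, 1895: 80.
1892 has 366 days, so 366 − 110 = 256 days remain in 1892.
Full years: 1893: 365; 1894: 365. Sum = 730.
Total: 256 + 730 + 80 = 1066 days.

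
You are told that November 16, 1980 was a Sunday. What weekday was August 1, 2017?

Tuesday

Day-of-year of November 16, 1980: 321.
Day-of-year of August 1, 2017: 213.
1980 has 366 days, so 366 − 321 = 45 days remain in 1980.
Full years 1981–2016: 27 common + 9 leap = 27×365 + 9×366 = 13149 days.
Total: 45 + 13149 + 213 = 13407 days.
13407 mod 7 = 2, so 2 days after Sunday is Tuesday.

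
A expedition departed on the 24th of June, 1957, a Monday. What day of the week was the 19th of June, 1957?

Count forward from the earlier date (June 19, 1957) to the later (June 24, 1957):
Within June 1957: 24 − 19 = 5 days.
5 mod 7 = 5, so 5 days before Monday is Wednesday.

Wednesday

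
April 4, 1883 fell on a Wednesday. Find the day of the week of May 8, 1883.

Tuesday

April 1883: 30 − 4 = 26 days remain.
May 1–8, 1883: 8 days.
Total: 26 + 8 = 34 days.
34 mod 7 = 6, so 6 days after Wednesday is Tuesday.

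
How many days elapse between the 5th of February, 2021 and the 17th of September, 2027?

2415

February 5, 2021 → February 5, 2022: 365 days.
February 5, 2022 → February 5, 2023: 365 days.
February 5, 2023 → February 5, 2024: 365 days.
February 5, 2024 → February 5, 2025: 366 days (2024 is a leap year).
February 5, 2025 → February 5, 2026: 365 days.
February 5, 2026 → February 5, 2027: 365 days.
February 2027: 28 − 5 = 23 days remain (2027 is not a leap year, so February has 28 days).
Then March (31), April (30), May (31), June (30), July (31), August (31): 31 + 30 + 31 + 30 + 31 + 31 = 184 days.
September 1–17, 2027: 17 days.
Residual: 224 days.
Total: 2415 days.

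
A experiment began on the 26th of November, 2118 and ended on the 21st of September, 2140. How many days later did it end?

7970

Day-of-year of November 26, 2118: 330.
Day-of-year of September 21, 2140: 265.
2118 has 365 days, so 365 − 330 = 35 days remain in 2118.
Full years 2119–2139: 16 common + 5 leap = 16×365 + 5×366 = 7670 days.
Total: 35 + 7670 + 265 = 7970 days.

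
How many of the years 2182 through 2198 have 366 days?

Years divisible by 4 in [2182, 2198]: 2184, 2188, 2192, 2196.
No century exceptions apply. Count: 4.

4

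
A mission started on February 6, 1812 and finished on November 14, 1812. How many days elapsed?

February 1812: 29 − 6 = 23 days remain (1812 is a leap year, so February has 29 days).
Then March (31), April (30), May (31), June (30), July (31), August (31), September (30), October (31): 31 + 30 + 31 + 30 + 31 + 31 + 30 + 31 = 245 days.
November 1–14, 1812: 14 days.
Total: 23 + 245 + 14 = 282 days.

282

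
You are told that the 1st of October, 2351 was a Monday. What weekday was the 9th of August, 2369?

Saturday

Day-of-year of October 1, 2351: 274.
Day-of-year of August 9, 2369: 221.
2351 has 365 days, so 365 − 274 = 91 days remain in 2351.
Full years 2352–2368: 12 common + 5 leap = 12×365 + 5×366 = 6210 days.
Total: 91 + 6210 + 221 = 6522 days.
6522 mod 7 = 5, so 5 days after Monday is Saturday.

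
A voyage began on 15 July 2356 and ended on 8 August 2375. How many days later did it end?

From July 15, 2356 to July 15, 2375: 19 years, of which 4 contain a Feb 29 — 15×365 + 4×366 = 6939 days.
July 2375: 31 − 15 = 16 days remain.
August 1–8, 2375: 8 days.
Residual: 24 days.
Total: 6963 days.

6963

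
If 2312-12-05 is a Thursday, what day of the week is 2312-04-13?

Count forward from the earlier date (April 13, 2312) to the later (December 5, 2312):
April 2312: 30 − 13 = 17 days remain.
Then May (31), June (30), July (31), August (31), September (30), October (31), November (30): 31 + 30 + 31 + 31 + 30 + 31 + 30 = 214 days.
December 1–5, 2312: 5 days.
Total: 17 + 214 + 5 = 236 days.
236 mod 7 = 5, so 5 days before Thursday is Saturday.

Saturday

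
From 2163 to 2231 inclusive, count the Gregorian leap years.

Years divisible by 4: 2164, 2168, …, 2228 — 17 in all.
Of these, 2200 is divisible by 100 but not 400, so not leap.
Leap years: 17 − 1 = 16.

16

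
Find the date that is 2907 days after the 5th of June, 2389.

the 21st of May, 2397

Count 2907 days after June 5, 2389:
From June 5, 2389 to June 5, 2396: 7 years, of which 2 contain a Feb 29 — 5×365 + 2×366 = 2557 days.
June 2396: 30 − 5 = 25 days remain.
Then 10 full months totalling 304 days.
May 1–21, 2397: 21 days.
Residual: 350 days.
Total: 2907 days.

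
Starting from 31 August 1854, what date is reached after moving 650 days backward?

19 November 1852

Count 650 days before August 31, 1854:
Day-of-year of November 19, 1852: 324.
Day-of-year of August 31, 1854: 243.
1852 has 366 days, so 366 − 324 = 42 days remain in 1852.
Full years: 1853: 365. Sum = 365.
Total: 42 + 365 + 243 = 650 days.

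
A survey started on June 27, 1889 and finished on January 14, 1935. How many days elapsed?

From June 27, 1889 to June 27, 1934: 45 years, of which 10 contain a Feb 29 — 35×365 + 10×366 = 16435 days.
(1900 is not a leap year (divisible by 100 but not 400).)
June 1934: 30 − 27 = 3 days remain.
Then July (31), August (31), September (30), October (31), November (30), December (31): 31 + 31 + 30 + 31 + 30 + 31 = 184 days.
January 1–14, 1935: 14 days.
Residual: 201 days.
Total: 16636 days.

16636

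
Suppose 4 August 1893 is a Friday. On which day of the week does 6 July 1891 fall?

Count forward from the earlier date (July 6, 1891) to the later (August 4, 1893):
Day-of-year of July 6, 1891: 187.
Day-of-year of August 4, 1893: 216.
1891 has 365 days, so 365 − 187 = 178 days remain in 1891.
Full years: 1892: 366. Sum = 366.
Total: 178 + 366 + 216 = 760 days.
760 mod 7 = 4, so 4 days before Friday is Monday.

Monday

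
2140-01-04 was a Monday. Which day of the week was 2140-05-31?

Tuesday

January 2140: 31 − 4 = 27 days remain.
Then February 2140 (29), March (31), April (30): 29 + 31 + 30 = 90 days.
May 1–31, 2140: 31 days.
Total: 27 + 90 + 31 = 148 days.
148 mod 7 = 1, so 1 day after Monday is Tuesday.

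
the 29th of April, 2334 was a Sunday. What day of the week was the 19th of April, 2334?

Thursday

Count forward from the earlier date (April 19, 2334) to the later (April 29, 2334):
Within April 2334: 29 − 19 = 10 days.
10 mod 7 = 3, so 3 days before Sunday is Thursday.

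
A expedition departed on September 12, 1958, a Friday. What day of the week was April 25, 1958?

Friday

Count forward from the earlier date (April 25, 1958) to the later (September 12, 1958):
April 1958: 30 − 25 = 5 days remain.
Then May (31), June (30), July (31), August (31): 31 + 30 + 31 + 31 = 123 days.
September 1–12, 1958: 12 days.
Total: 5 + 123 + 12 = 140 days.
140 is a multiple of 7, so April 25, 1958 falls on the same weekday: Friday.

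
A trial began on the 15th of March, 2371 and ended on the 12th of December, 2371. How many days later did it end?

272

March 2371: 31 − 15 = 16 days remain.
Then April (30), May (31), June (30), July (31), August (31), September (30), October (31), November (30): 30 + 31 + 30 + 31 + 31 + 30 + 31 + 30 = 244 days.
December 1–12, 2371: 12 days.
Total: 16 + 244 + 12 = 272 days.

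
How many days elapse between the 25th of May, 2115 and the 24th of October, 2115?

152

May 2115: 31 − 25 = 6 days remain.
Then June (30), July (31), August (31), September (30): 30 + 31 + 31 + 30 = 122 days.
October 1–24, 2115: 24 days.
Total: 6 + 122 + 24 = 152 days.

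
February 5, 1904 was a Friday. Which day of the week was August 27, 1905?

Sunday

February 5, 1904 → February 5, 1905: 366 days (1904 is a leap year).
February 1905: 28 − 5 = 23 days remain (1905 is not a leap year, so February has 28 days).
Then March (31), April (30), May (31), June (30), July (31): 31 + 30 + 31 + 30 + 31 = 153 days.
August 1–27, 1905: 27 days.
Residual: 203 days.
Total: 569 days.
569 mod 7 = 2, so 2 days after Friday is Sunday.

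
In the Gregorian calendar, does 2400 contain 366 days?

Yes

2400 is a leap year (divisible by 400).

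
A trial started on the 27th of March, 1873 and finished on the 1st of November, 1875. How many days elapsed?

949

March 27, 1873 → March 27, 1874: 365 days.
March 27, 1874 → March 27, 1875: 365 days.
March 1875: 31 − 27 = 4 days remain.
Then April (30), May (31), June (30), July (31), August (31), September (30), October (31): 30 + 31 + 30 + 31 + 31 + 30 + 31 = 214 days.
November 1, 1875: 1 day.
Residual: 219 days.
Total: 949 days.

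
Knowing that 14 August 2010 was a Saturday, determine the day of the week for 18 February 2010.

Thursday

Count forward from the earlier date (February 18, 2010) to the later (August 14, 2010):
February 2010: 28 − 18 = 10 days remain (2010 is not a leap year, so February has 28 days).
Then March (31), April (30), May (31), June (30), July (31): 31 + 30 + 31 + 30 + 31 = 153 days.
August 1–14, 2010: 14 days.
Total: 10 + 153 + 14 = 177 days.
177 mod 7 = 2, so 2 days before Saturday is Thursday.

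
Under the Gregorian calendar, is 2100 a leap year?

2100 is not a leap year (divisible by 100 but not 400).

No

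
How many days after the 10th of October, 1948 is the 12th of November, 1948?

October 1948: 31 − 10 = 21 days remain.
November 1–12, 1948: 12 days.
Total: 21 + 12 = 33 days.

33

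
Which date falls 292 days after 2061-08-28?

2062-06-16

Count 292 days after August 28, 2061:
August 2061: 31 − 28 = 3 days remain.
Then 9 full months totalling 273 days.
June 1–16, 2062: 16 days.
Residual: 292 days.
Total: 292 days.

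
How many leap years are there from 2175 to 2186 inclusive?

3

Years divisible by 4 in [2175, 2186]: 2176, 2180, 2184.
No century exceptions apply. Count: 3.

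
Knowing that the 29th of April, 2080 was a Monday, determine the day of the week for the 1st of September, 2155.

Monday

From April 29, 2080 to April 29, 2155: 75 years, of which 17 contain a Feb 29 — 58×365 + 17×366 = 27392 days.
(2100 is not a leap year (divisible by 100 but not 400).)
April 2155: 30 − 29 = 1 day remains.
Then May (31), June (30), July (31), August (31): 31 + 30 + 31 + 31 = 123 days.
September 1, 2155: 1 day.
Residual: 125 days.
Total: 27517 days.
27517 is a multiple of 7, so the 1st of September, 2155 falls on the same weekday: Monday.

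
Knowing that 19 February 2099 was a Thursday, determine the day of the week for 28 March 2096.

Count forward from the earlier date (March 28, 2096) to the later (February 19, 2099):
March 28, 2096 → March 28, 2097: 365 days.
March 28, 2097 → March 28, 2098: 365 days.
March 2098: 31 − 28 = 3 days remain.
Then 10 full months totalling 306 days.
February 1–19, 2099: 19 days (2099 is not a leap year).
Residual: 328 days.
Total: 1058 days.
1058 mod 7 = 1, so 1 day before Thursday is Wednesday.

Wednesday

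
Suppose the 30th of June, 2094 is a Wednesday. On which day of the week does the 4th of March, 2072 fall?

Count forward from the earlier date (March 4, 2072) to the later (June 30, 2094):
Day-of-year of March 4, 2072: 64.
Day-of-year of June 30, 2094: 181.
2072 has 366 days, so 366 − 64 = 302 days remain in 2072.
Full years 2073–2093: 16 common + 5 leap = 16×365 + 5×366 = 7670 days.
Total: 302 + 7670 + 181 = 8153 days.
8153 mod 7 = 5, so 5 days before Wednesday is Friday.

Friday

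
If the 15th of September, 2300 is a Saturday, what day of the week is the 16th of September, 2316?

From September 15, 2300 to September 15, 2316: 16 years, of which 4 contain a Feb 29 — 12×365 + 4×366 = 5844 days.
Within September 2316: 16 − 15 = 1 day.
Total: 5845 days.
5845 is a multiple of 7, so the 16th of September, 2316 falls on the same weekday: Saturday.

Saturday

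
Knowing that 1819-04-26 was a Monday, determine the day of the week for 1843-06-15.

Day-of-year of April 26, 1819: 116.
Day-of-year of June 15, 1843: 166.
1819 has 365 days, so 365 − 116 = 249 days remain in 1819.
Full years 1820–1842: 17 common + 6 leap = 17×365 + 6×366 = 8401 days.
Total: 249 + 8401 + 166 = 8816 days.
8816 mod 7 = 3, so 3 days after Monday is Thursday.

Thursday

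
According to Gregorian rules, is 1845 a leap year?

1845 is not a leap year.

No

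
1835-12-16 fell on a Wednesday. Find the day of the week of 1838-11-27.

Day-of-year of December 16, 1835: 350.
Day-of-year of November 27, 1838: 331.
1835 has 365 days, so 365 − 350 = 15 days remain in 1835.
Full years: 1836: 366; 1837: 365. Sum = 731.
Total: 15 + 731 + 331 = 1077 days.
1077 mod 7 = 6, so 6 days after Wednesday is Tuesday.

Tuesday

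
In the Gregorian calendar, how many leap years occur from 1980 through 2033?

Years divisible by 4: 1980, 1984, …, 2032 — 14 in all.
2000 is divisible by 400, so still leap.
No century exceptions apply. Count: 14.

14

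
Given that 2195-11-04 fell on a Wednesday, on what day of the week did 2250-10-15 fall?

Day-of-year of November 4, 2195: 308.
Day-of-year of October 15, 2250: 288.
2195 has 365 days, so 365 − 308 = 57 days remain in 2195.
Full years 2196–2249: 41 common + 13 leap = 41×365 + 13×366 = 19723 days.
Total: 57 + 19723 + 288 = 20068 days.
20068 mod 7 = 6, so 6 days after Wednesday is Tuesday.

Tuesday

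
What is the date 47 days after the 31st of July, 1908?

the 16th of September, 1908

Count 47 days after July 31, 1908:
July 1908: 31 − 31 = 0 days remain.
Then August (31): 31 days.
September 1–16, 1908: 16 days.
Total: 0 + 31 + 16 = 47 days.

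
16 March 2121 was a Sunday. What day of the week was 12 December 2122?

March 2121: 31 − 16 = 15 days remain.
Then 20 full months totalling 609 days.
December 1–12, 2122: 12 days.
Total: 15 + 609 + 12 = 636 days.
636 mod 7 = 6, so 6 days after Sunday is Saturday.

Saturday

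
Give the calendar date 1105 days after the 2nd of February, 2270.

the 11th of February, 2273

Count 1105 days after February 2, 2270:
Day-of-year of February 2, 2270: 33.
Day-of-year of February 11, 2273: 42.
2270 has 365 days, so 365 − 33 = 332 days remain in 2270.
Full years: 2271: 365; 2272: 366. Sum = 731.
Total: 332 + 731 + 42 = 1105 days.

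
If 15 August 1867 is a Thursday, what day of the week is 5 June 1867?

Count forward from the earlier date (June 5, 1867) to the later (August 15, 1867):
June 1867: 30 − 5 = 25 days remain.
Then July (31): 31 days.
August 1–15, 1867: 15 days.
Total: 25 + 31 + 15 = 71 days.
71 mod 7 = 1, so 1 day before Thursday is Wednesday.

Wednesday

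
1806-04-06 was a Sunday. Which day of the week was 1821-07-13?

From April 6, 1806 to April 6, 1821: 15 years, of which 4 contain a Feb 29 — 11×365 + 4×366 = 5479 days.
April 1821: 30 − 6 = 24 days remain.
Then May (31), June (30): 31 + 30 = 61 days.
July 1–13, 1821: 13 days.
Residual: 98 days.
Total: 5577 days.
5577 mod 7 = 5, so 5 days after Sunday is Friday.

Friday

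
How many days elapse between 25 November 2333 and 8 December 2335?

743

November 25, 2333 → November 25, 2334: 365 days.
November 25, 2334 → November 25, 2335: 365 days.
November 2335: 30 − 25 = 5 days remain.
December 1–8, 2335: 8 days.
Residual: 13 days.
Total: 743 days.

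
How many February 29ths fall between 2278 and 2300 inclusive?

Years divisible by 4 in [2278, 2300]: 2280, 2284, 2288, 2292, 2296, 2300.
Of these, 2300 is divisible by 100 but not 400, so not leap.
Leap years: 6 − 1 = 5.

5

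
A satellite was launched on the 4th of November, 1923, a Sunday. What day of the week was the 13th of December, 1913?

Saturday

Count forward from the earlier date (December 13, 1913) to the later (November 4, 1923):
Day-of-year of December 13, 1913: 347.
Day-of-year of November 4, 1923: 308.
1913 has 365 days, so 365 − 347 = 18 days remain in 1913.
Full years 1914–1922: 7 common + 2 leap = 7×365 + 2×366 = 3287 days.
Total: 18 + 3287 + 308 = 3613 days.
3613 mod 7 = 1, so 1 day before Sunday is Saturday.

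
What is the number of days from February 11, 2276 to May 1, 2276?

February 2276: 29 − 11 = 18 days remain (2276 is a leap year, so February has 29 days).
Then March (31), April (30): 31 + 30 = 61 days.
May 1, 2276: 1 day.
Total: 18 + 61 + 1 = 80 days.

80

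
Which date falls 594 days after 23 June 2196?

7 February 2198

Count 594 days after June 23, 2196:
June 2196: 30 − 23 = 7 days remain.
Then 19 full months totalling 580 days.
February 1–7, 2198: 7 days (2198 is not a leap year).
Total: 7 + 580 + 7 = 594 days.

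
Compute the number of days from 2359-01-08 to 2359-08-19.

January 2359: 31 − 8 = 23 days remain.
Then February 2359 (28), March (31), April (30), May (31), June (30), July (31): 28 + 31 + 30 + 31 + 30 + 31 = 181 days.
August 1–19, 2359: 19 days.
Total: 23 + 181 + 19 = 223 days.

223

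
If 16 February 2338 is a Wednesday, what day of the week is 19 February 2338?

Within February 2338: 19 − 16 = 3 days.
3 mod 7 = 3, so 3 days after Wednesday is Saturday.

Saturday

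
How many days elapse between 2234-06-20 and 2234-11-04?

June 2234: 30 − 20 = 10 days remain.
Then July (31), August (31), September (30), October (31): 31 + 31 + 30 + 31 = 123 days.
November 1–4, 2234: 4 days.
Total: 10 + 123 + 4 = 137 days.

137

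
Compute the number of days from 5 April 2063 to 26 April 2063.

Within April 2063: 26 − 5 = 21 days.

21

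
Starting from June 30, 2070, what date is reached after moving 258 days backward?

October 15, 2069

Count 258 days before June 30, 2070:
Day-of-year of October 15, 2069: 288.
Day-of-year of June 30, 2070: 181.
2069 has 365 days, so 365 − 288 = 77 days remain in 2069.
Total: 77 + 181 = 258 days.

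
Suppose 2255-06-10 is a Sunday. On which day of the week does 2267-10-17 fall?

From June 10, 2255 to June 10, 2267: 12 years, of which 3 contain a Feb 29 — 9×365 + 3×366 = 4383 days.
June 2267: 30 − 10 = 20 days remain.
Then July (31), August (31), September (30): 31 + 31 + 30 = 92 days.
October 1–17, 2267: 17 days.
Residual: 129 days.
Total: 4512 days.
4512 mod 7 = 4, so 4 days after Sunday is Thursday.

Thursday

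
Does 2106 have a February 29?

No

2106 is not a leap year.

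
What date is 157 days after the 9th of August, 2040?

the 13th of January, 2041

Count 157 days after August 9, 2040:
August 2040: 31 − 9 = 22 days remain.
Then September (30), October (31), November (30), December (31): 30 + 31 + 30 + 31 = 122 days.
January 1–13, 2041: 13 days.
Residual: 157 days.
Total: 157 days.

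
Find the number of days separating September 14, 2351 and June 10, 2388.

13419

From September 14, 2351 to September 14, 2387: 36 years, of which 9 contain a Feb 29 — 27×365 + 9×366 = 13149 days.
September 2387: 30 − 14 = 16 days remain.
Then October (31), November (30), December (31), January (31), February 2388 (29), March (31), April (30), May (31): 31 + 30 + 31 + 31 + 29 + 31 + 30 + 31 = 244 days.
June 1–10, 2388: 10 days.
Residual: 270 days.
Total: 13419 days.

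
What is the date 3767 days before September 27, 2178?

June 4, 2168

Count 3767 days before September 27, 2178:
From June 4, 2168 to June 4, 2178: 10 years, of which 2 contain a Feb 29 — 8×365 + 2×366 = 3652 days.
June 2178: 30 − 4 = 26 days remain.
Then July (31), August (31): 31 + 31 = 62 days.
September 1–27, 2178: 27 days.
Residual: 115 days.
Total: 3767 days.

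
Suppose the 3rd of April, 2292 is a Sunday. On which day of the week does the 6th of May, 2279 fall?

Tuesday

Count forward from the earlier date (May 6, 2279) to the later (April 3, 2292):
From May 6, 2279 to May 6, 2291: 12 years, of which 3 contain a Feb 29 — 9×365 + 3×366 = 4383 days.
May 2291: 31 − 6 = 25 days remain.
Then 10 full months totalling 305 days.
April 1–3, 2292: 3 days.
Residual: 333 days.
Total: 4716 days.
4716 mod 7 = 5, so 5 days before Sunday is Tuesday.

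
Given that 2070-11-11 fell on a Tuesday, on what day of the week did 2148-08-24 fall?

Day-of-year of November 11, 2070: 315.
Day-of-year of August 24, 2148: 237.
2070 has 365 days, so 365 − 315 = 50 days remain in 2070.
Full years 2071–2147: 59 common + 18 leap = 59×365 + 18×366 = 28123 days.
Total: 50 + 28123 + 237 = 28410 days.
28410 mod 7 = 4, so 4 days after Tuesday is Saturday.

Saturday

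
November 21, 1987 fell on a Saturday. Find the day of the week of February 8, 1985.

Friday

Count forward from the earlier date (February 8, 1985) to the later (November 21, 1987):
February 8, 1985 → February 8, 1986: 365 days.
February 8, 1986 → February 8, 1987: 365 days.
February 1987: 28 − 8 = 20 days remain (1987 is not a leap year, so February has 28 days).
Then March (31), April (30), May (31), June (30), July (31), August (31), September (30), October (31): 31 + 30 + 31 + 30 + 31 + 31 + 30 + 31 = 245 days.
November 1–21, 1987: 21 days.
Residual: 286 days.
Total: 1016 days.
1016 mod 7 = 1, so 1 day before Saturday is Friday.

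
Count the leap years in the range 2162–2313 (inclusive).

Years divisible by 4: 2164, 2168, …, 2312 — 38 in all.
Of these, 2200, 2300 are divisible by 100 but not 400, so not leap.
Leap years: 38 − 2 = 36.

36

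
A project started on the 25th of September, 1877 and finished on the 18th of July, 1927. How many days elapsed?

Day-of-year of September 25, 1877: 268.
Day-of-year of July 18, 1927: 199.
1877 has 365 days, so 365 − 268 = 97 days remain in 1877.
Full years 1878–1926: 38 common + 11 leap = 38×365 + 11×366 = 17896 days.
Total: 97 + 17896 + 199 = 18192 days.

18192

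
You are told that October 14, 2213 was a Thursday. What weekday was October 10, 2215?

Tuesday

Day-of-year of October 14, 2213: 287.
Day-of-year of October 10, 2215: 283.
2213 has 365 days, so 365 − 287 = 78 days remain in 2213.
Full years: 2214: 365. Sum = 365.
Total: 78 + 365 + 283 = 726 days.
726 mod 7 = 5, so 5 days after Thursday is Tuesday.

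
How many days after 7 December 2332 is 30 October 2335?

1057

Day-of-year of December 7, 2332: 342.
Day-of-year of October 30, 2335: 303.
2332 has 366 days, so 366 − 342 = 24 days remain in 2332.
Full years: 2333: 365; 2334: 365. Sum = 730.
Total: 24 + 730 + 303 = 1057 days.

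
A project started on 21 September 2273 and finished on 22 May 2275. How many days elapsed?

September 21, 2273 → September 21, 2274: 365 days.
September 2274: 30 − 21 = 9 days remain.
Then October (31), November (30), December (31), January (31), February 2275 (28), March (31), April (30): 31 + 30 + 31 + 31 + 28 + 31 + 30 = 212 days.
May 1–22, 2275: 22 days.
Residual: 243 days.
Total: 608 days.

608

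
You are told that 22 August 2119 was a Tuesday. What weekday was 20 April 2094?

Tuesday

Count forward from the earlier date (April 20, 2094) to the later (August 22, 2119):
From April 20, 2094 to April 20, 2119: 25 years, of which 5 contain a Feb 29 — 20×365 + 5×366 = 9130 days.
(2100 is not a leap year (divisible by 100 but not 400).)
April 2119: 30 − 20 = 10 days remain.
Then May (31), June (30), July (31): 31 + 30 + 31 = 92 days.
August 1–22, 2119: 22 days.
Residual: 124 days.
Total: 9254 days.
9254 is a multiple of 7, so 20 April 2094 falls on the same weekday: Tuesday.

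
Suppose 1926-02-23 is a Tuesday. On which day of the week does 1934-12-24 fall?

Monday

From February 23, 1926 to February 23, 1934: 8 years, of which 2 contain a Feb 29 — 6×365 + 2×366 = 2922 days.
February 1934: 28 − 23 = 5 days remain (1934 is not a leap year, so February has 28 days).
Then 9 full months totalling 275 days.
December 1–24, 1934: 24 days.
Residual: 304 days.
Total: 3226 days.
3226 mod 7 = 6, so 6 days after Tuesday is Monday.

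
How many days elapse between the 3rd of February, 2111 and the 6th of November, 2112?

642

Day-of-year of February 3, 2111: 34.
Day-of-year of November 6, 2112: 311.
2111 has 365 days, so 365 − 34 = 331 days remain in 2111.
Total: 331 + 311 = 642 days.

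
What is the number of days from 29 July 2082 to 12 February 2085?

929

Day-of-year of July 29, 2082: 210.
Day-of-year of February 12, 2085: 43.
2082 has 365 days, so 365 − 210 = 155 days remain in 2082.
Full years: 2083: 365; 2084: 366. Sum = 731.
Total: 155 + 731 + 43 = 929 days.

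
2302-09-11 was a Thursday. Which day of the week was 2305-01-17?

Tuesday

Day-of-year of September 11, 2302: 254.
Day-of-year of January 17, 2305: 17.
2302 has 365 days, so 365 − 254 = 111 days remain in 2302.
Full years: 2303: 365; 2304: 366. Sum = 731.
Total: 111 + 731 + 17 = 859 days.
859 mod 7 = 5, so 5 days after Thursday is Tuesday.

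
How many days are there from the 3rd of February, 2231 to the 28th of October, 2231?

267

February 2231: 28 − 3 = 25 days remain (2231 is not a leap year, so February has 28 days).
Then March (31), April (30), May (31), June (30), July (31), August (31), September (30): 31 + 30 + 31 + 30 + 31 + 31 + 30 = 214 days.
October 1–28, 2231: 28 days.
Total: 25 + 214 + 28 = 267 days.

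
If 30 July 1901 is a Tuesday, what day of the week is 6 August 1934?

Monday

From July 30, 1901 to July 30, 1934: 33 years, of which 8 contain a Feb 29 — 25×365 + 8×366 = 12053 days.
July 1934: 31 − 30 = 1 day remains.
August 1–6, 1934: 6 days.
Residual: 7 days.
Total: 12060 days.
12060 mod 7 = 6, so 6 days after Tuesday is Monday.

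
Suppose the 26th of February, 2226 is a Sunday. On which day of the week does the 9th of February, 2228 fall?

Day-of-year of February 26, 2226: 57.
Day-of-year of February 9, 2228: 40.
2226 has 365 days, so 365 − 57 = 308 days remain in 2226.
Full years: 2227: 365. Sum = 365.
Total: 308 + 365 + 40 = 713 days.
713 mod 7 = 6, so 6 days after Sunday is Saturday.

Saturday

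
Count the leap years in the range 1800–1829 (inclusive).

Years divisible by 4 in [1800, 1829]: 1800, 1804, 1808, 1812, 1816, 1820, 1824, 1828.
Of these, 1800 is divisible by 100 but not 400, so not leap.
Leap years: 8 − 1 = 7.

7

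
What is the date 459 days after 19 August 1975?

20 November 1976

Count 459 days after August 19, 1975:
August 19, 1975 → August 19, 1976: 366 days (1976 is a leap year).
August 1976: 31 − 19 = 12 days remain.
Then September (30), October (31): 30 + 31 = 61 days.
November 1–20, 1976: 20 days.
Residual: 93 days.
Total: 459 days.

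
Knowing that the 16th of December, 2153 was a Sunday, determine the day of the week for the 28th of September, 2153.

Friday

Count forward from the earlier date (September 28, 2153) to the later (December 16, 2153):
September 2153: 30 − 28 = 2 days remain.
Then October (31), November (30): 31 + 30 = 61 days.
December 1–16, 2153: 16 days.
Total: 2 + 61 + 16 = 79 days.
79 mod 7 = 2, so 2 days before Sunday is Friday.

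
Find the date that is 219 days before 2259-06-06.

2258-10-30

Count 219 days before June 6, 2259:
October 2258: 31 − 30 = 1 day remains.
Then November (30), December (31), January (31), February 2259 (28), March (31), April (30), May (31): 30 + 31 + 31 + 28 + 31 + 30 + 31 = 212 days.
June 1–6, 2259: 6 days.
Total: 1 + 212 + 6 = 219 days.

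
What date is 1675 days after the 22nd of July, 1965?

the 21st of February, 1970

Count 1675 days after July 22, 1965:
July 22, 1965 → July 22, 1966: 365 days.
July 22, 1966 → July 22, 1967: 365 days.
July 22, 1967 → July 22, 1968: 366 days (1968 is a leap year).
July 22, 1968 → July 22, 1969: 365 days.
July 1969: 31 − 22 = 9 days remain.
Then August (31), September (30), October (31), November (30), December (31), January (31): 31 + 30 + 31 + 30 + 31 + 31 = 184 days.
February 1–21, 1970: 21 days (1970 is not a leap year).
Residual: 214 days.
Total: 1675 days.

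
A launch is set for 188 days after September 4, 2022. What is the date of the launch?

March 11, 2023

Count 188 days after September 4, 2022:
September 2022: 30 − 4 = 26 days remain.
Then October (31), November (30), December (31), January (31), February 2023 (28): 31 + 30 + 31 + 31 + 28 = 151 days.
March 1–11, 2023: 11 days.
Total: 26 + 151 + 11 = 188 days.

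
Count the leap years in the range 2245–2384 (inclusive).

Years divisible by 4: 2248, 2252, …, 2384 — 35 in all.
Of these, 2300 is divisible by 100 but not 400, so not leap.
Leap years: 35 − 1 = 34.

34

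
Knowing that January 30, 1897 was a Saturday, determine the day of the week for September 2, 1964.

Day-of-year of January 30, 1897: 30.
Day-of-year of September 2, 1964: 246.
1897 has 365 days, so 365 − 30 = 335 days remain in 1897.
Full years 1898–1963: 51 common + 15 leap = 51×365 + 15×366 = 24105 days.
Total: 335 + 24105 + 246 = 24686 days.
24686 mod 7 = 4, so 4 days after Saturday is Wednesday.

Wednesday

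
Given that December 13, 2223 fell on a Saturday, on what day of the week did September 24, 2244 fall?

Tuesday

From December 13, 2223 to December 13, 2243: 20 years, of which 5 contain a Feb 29 — 15×365 + 5×366 = 7305 days.
December 2243: 31 − 13 = 18 days remain.
Then January (31), February 2244 (29), March (31), April (30), May (31), June (30), July (31), August (31): 31 + 29 + 31 + 30 + 31 + 30 + 31 + 31 = 244 days.
September 1–24, 2244: 24 days.
Residual: 286 days.
Total: 7591 days.
7591 mod 7 = 3, so 3 days after Saturday is Tuesday.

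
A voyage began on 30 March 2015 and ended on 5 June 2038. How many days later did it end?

8468

From March 30, 2015 to March 30, 2038: 23 years, of which 6 contain a Feb 29 — 17×365 + 6×366 = 8401 days.
March 2038: 31 − 30 = 1 day remains.
Then April (30), May (31): 30 + 31 = 61 days.
June 1–5, 2038: 5 days.
Residual: 67 days.
Total: 8468 days.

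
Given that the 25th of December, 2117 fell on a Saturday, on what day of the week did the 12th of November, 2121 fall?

Wednesday

December 25, 2117 → December 25, 2118: 365 days.
December 25, 2118 → December 25, 2119: 365 days.
December 25, 2119 → December 25, 2120: 366 days (2120 is a leap year).
December 2120: 31 − 25 = 6 days remain.
Then 10 full months totalling 304 days.
November 1–12, 2121: 12 days.
Residual: 322 days.
Total: 1418 days.
1418 mod 7 = 4, so 4 days after Saturday is Wednesday.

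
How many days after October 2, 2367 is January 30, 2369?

October 2367: 31 − 2 = 29 days remain.
Then 14 full months totalling 427 days.
January 1–30, 2369: 30 days.
Total: 29 + 427 + 30 = 486 days.

486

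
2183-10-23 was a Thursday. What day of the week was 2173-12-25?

Count forward from the earlier date (December 25, 2173) to the later (October 23, 2183):
Day-of-year of December 25, 2173: 359.
Day-of-year of October 23, 2183: 296.
2173 has 365 days, so 365 − 359 = 6 days remain in 2173.
Full years 2174–2182: 7 common + 2 leap = 7×365 + 2×366 = 3287 days.
Total: 6 + 3287 + 296 = 3589 days.
3589 mod 7 = 5, so 5 days before Thursday is Saturday.

Saturday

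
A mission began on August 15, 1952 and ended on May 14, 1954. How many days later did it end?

August 15, 1952 → August 15, 1953: 365 days.
August 1953: 31 − 15 = 16 days remain.
Then September (30), October (31), November (30), December (31), January (31), February 1954 (28), March (31), April (30): 30 + 31 + 30 + 31 + 31 + 28 + 31 + 30 = 242 days.
May 1–14, 1954: 14 days.
Residual: 272 days.
Total: 637 days.

637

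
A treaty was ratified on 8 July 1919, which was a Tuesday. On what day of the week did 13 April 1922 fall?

Day-of-year of July 8, 1919: 189.
Day-of-year of April 13, 1922: 103.
1919 has 365 days, so 365 − 189 = 176 days remain in 1919.
Full years: 1920: 366; 1921: 365. Sum = 731.
Total: 176 + 731 + 103 = 1010 days.
1010 mod 7 = 2, so 2 days after Tuesday is Thursday.

Thursday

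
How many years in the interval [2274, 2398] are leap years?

Years divisible by 4: 2276, 2280, …, 2396 — 31 in all.
Of these, 2300 is divisible by 100 but not 400, so not leap.
Leap years: 31 − 1 = 30.

30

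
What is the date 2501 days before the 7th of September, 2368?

the 2nd of November, 2361

Count 2501 days before September 7, 2368:
November 2, 2361 → November 2, 2362: 365 days.
November 2, 2362 → November 2, 2363: 365 days.
November 2, 2363 → November 2, 2364: 366 days (2364 is a leap year).
November 2, 2364 → November 2, 2365: 365 days.
November 2, 2365 → November 2, 2366: 365 days.
November 2, 2366 → November 2, 2367: 365 days.
November 2367: 30 − 2 = 28 days remain.
Then 9 full months totalling 275 days.
September 1–7, 2368: 7 days.
Residual: 310 days.
Total: 2501 days.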